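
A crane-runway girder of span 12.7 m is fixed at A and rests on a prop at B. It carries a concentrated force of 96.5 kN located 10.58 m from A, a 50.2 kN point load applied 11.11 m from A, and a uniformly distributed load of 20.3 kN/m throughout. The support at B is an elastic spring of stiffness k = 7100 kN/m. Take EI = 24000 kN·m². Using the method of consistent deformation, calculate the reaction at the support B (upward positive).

Choose R_B as the redundant. The primary structure is the cantilever fixed at A.
Primary-structure tip deflection at B by superposition:
  point load 96.5 at a = 10.58: Pa²(3L − a)/(6EI) = 49545/EI
  point load 50.2 at a = 11.11: Pa²(3L − a)/(6EI) = 27873/EI
  UDL 20.3: wL⁴/(8EI) = 66012/EI
  δ_0 = 143429/EI
Flexibility coefficient — unit upward force at B: δ_{BB} = L³/(3EI) = 682.8/EI.
With EI = 24000 kN·m²: δ_0 = 5.9762 m and δ_{BB} = 0.02845 m/kN.
Compatibility — the spring shortens by R_B/k under the reaction it provides: δ_0 − R_B·δ_{BB} = R_B/k. With 1/k = 0.000141 m/kN, R_B = δ_0 / (δ_{BB} + 1/k) = 5.9762 / (0.02845 + 0.000141) = 209 kN.

R_B = 209 kN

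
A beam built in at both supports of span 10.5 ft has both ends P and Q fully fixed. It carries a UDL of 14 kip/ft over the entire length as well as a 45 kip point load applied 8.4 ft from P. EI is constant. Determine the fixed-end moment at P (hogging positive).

Release both end moments; the primary structure is a simply-supported span PQ with redundants M_P and M_Q.
Simple-span end rotations at P and Q under the given loads:
  at P: UDL 14: wL³/(24EI) = 675.3/EI
  at Q: UDL 14: wL³/(24EI) = 675.3/EI
  at P: point load 45 at a = 8.4: Pab(L + b)/(6LEI) = 158.8/EI
  at Q: point load 45 at a = 8.4: Pab(L + a)/(6LEI) = 238.1/EI
  θ_P0 = 834/EI,  θ_Q0 = 913.4/EI
Flexibility coefficients: a unit moment at one end gives L/(3EI) there and L/(6EI) at the far end, so f₁₁ = f₂₂ = 3.5/EI and f₁₂ = f₂₁ = 1.75/EI.
Compatibility — zero rotation at each built-in end:
  3.5 M_P + 1.75 M_Q = 834
  1.75 M_P + 3.5 M_Q = 913.4
Solving the pair gives M_P = 143.7 kip·ft and M_Q = 189.1 kip·ft (hogging).

M_P = 143.7 kip·ft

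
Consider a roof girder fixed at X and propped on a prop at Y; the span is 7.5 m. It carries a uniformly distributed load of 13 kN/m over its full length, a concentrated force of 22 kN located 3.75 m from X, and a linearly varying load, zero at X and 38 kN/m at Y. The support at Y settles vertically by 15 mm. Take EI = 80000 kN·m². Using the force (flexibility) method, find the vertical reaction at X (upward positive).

R_X = 148.7 kN

Choose R_Y as the redundant. The primary structure is the cantilever fixed at X.
Deflection at Y on the released cantilever, summing each load's contribution:
  UDL 13: wL⁴/(8EI) = 5142/EI
  point load 22 at a = 3.75: Pa²(3L − a)/(6EI) = 966.8/EI
  triangular load, peak 38 at the free end: 11w₀L⁴/(120EI) = 11021/EI
  δ_0 = 17130/EI
Flexibility coefficient — unit upward force at Y: δ_{YY} = L³/(3EI) = 140.6/EI.
With EI = 80000 kN·m²: δ_0 = 0.21412 m and δ_{YY} = 0.001758 m/kN.
Compatibility — the beam at Y must follow the support down by 0.015 m: δ_0 − R_Y·δ_{YY} = 0.015, so R_Y = (0.21412 − 0.015)/0.001758 = 113.3 kN.
Vertical equilibrium: R_X = ΣP − R_Y = 262 − 113.3 = 148.7 kN.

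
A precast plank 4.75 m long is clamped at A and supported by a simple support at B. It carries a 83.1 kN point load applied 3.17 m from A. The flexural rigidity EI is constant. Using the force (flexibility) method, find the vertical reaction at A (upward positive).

R_A = 39.93 kN

Release the roller at B. Primary structure: cantilever fixed at A.
Deflection at B on the released cantilever, summing each load's contribution:
  point load 83.1 at a = 3.17: Pa²(3L − a)/(6EI) = 1542/EI
Flexibility coefficient — unit upward force at B: δ_{BB} = L³/(3EI) = 35.72/EI.
Compatibility at B: δ_0 − R_B·δ_{BB} = 0, so R_B = 1542/35.72 = 43.17 kN.
Vertical equilibrium: R_A = ΣP − R_B = 83.1 − 43.17 = 39.93 kN.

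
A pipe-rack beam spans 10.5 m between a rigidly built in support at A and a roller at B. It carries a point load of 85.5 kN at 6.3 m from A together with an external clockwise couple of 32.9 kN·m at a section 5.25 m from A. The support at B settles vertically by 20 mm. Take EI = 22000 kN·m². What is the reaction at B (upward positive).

R_B = 39.32 kN

Remove the prop at B; the released (primary) structure is a cantilever built in at A.
Primary-structure tip deflection at B by superposition:
  point load 85.5 at a = 6.3: Pa²(3L − a)/(6EI) = 14253/EI
  clockwise couple 32.9 at a = 5.25: M₀a(2L − a)/(2EI) = 1360/EI
  δ_0 = 15613/EI
Tip deflection under a unit load at B: L³/(3EI) = 385.9/EI.
With EI = 22000 kN·m²: δ_0 = 0.70968 m and δ_{BB} = 0.01754 m/kN.
Compatibility — the beam at B must follow the support down by 0.02 m: δ_0 − R_B·δ_{BB} = 0.02, so R_B = (0.70968 − 0.02)/0.01754 = 39.32 kN.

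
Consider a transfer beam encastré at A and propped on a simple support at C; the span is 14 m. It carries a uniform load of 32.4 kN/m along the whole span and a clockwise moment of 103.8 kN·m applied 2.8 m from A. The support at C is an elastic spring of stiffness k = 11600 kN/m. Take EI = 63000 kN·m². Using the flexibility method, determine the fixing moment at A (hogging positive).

M_A = 855.9 kN·m

Take the reaction at C as the redundant and release it; the primary structure is a cantilever fixed at A.
Primary-structure tip deflection at C by superposition:
  UDL 32.4: wL⁴/(8EI) = 155585/EI
  clockwise couple 103.8 at a = 2.8: M₀a(2L − a)/(2EI) = 3662/EI
  δ_0 = 159247/EI
Flexibility coefficient — unit upward force at C: δ_{CC} = L³/(3EI) = 914.7/EI.
With EI = 63000 kN·m²: δ_0 = 2.5277 m and δ_{CC} = 0.014519 m/kN.
Compatibility — the spring shortens by R_C/k under the reaction it provides: δ_0 − R_C·δ_{CC} = R_C/k. With 1/k = 0.000086 m/kN, R_C = δ_0 / (δ_{CC} + 1/k) = 2.5277 / (0.014519 + 0.000086) = 173.1 kN.
Moment equilibrium about A: M_A = Σ(load moments about A) − R_C·L = 3279 − 173.1×14 = 855.9 kN·m.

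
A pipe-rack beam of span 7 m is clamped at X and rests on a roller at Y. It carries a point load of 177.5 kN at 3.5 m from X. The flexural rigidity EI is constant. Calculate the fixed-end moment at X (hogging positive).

M_X = 233 kN·m

Take the reaction at Y as the redundant and release it; the primary structure is a cantilever fixed at X.
Deflection at Y on the released cantilever, summing each load's contribution:
  point load 177.5 at a = 3.5: Pa²(3L − a)/(6EI) = 6342/EI
Flexibility coefficient — unit upward force at Y: δ_{YY} = L³/(3EI) = 114.3/EI.
Compatibility at Y: δ_0 − R_Y·δ_{YY} = 0, so R_Y = 6342/114.3 = 55.47 kN.
Moment equilibrium about X: M_X = Σ(load moments about X) − R_Y·L = 621.2 − 55.47×7 = 233 kN·m.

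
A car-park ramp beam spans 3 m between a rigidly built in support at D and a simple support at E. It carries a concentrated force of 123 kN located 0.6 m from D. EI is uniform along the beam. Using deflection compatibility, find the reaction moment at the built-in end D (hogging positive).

Release the roller at E. Primary structure: cantilever fixed at D.
Free-end deflection of the primary structure under the applied loading (downward +):
  point load 123 at a = 0.6: Pa²(3L − a)/(6EI) = 61.99/EI
Tip deflection under a unit load at E: L³/(3EI) = 9/EI.
The prop prevents deflection at E: R_E = δ_0/δ_{EE} = 61.99/9 = 6.888 kN.
Moment equilibrium about D: M_D = Σ(load moments about D) − R_E·L = 73.8 − 6.888×3 = 53.14 kN·m.

M_D = 53.14 kN·m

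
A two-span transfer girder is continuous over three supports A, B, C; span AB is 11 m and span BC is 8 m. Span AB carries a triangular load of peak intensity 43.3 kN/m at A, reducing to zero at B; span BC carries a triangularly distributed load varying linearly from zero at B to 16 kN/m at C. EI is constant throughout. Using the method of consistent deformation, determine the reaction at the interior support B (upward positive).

Insert a hinge at B; M_B is the redundant, and each span becomes simply supported.
Rotations at B on the released spans (each span's end-slope, ×1/EI):
  span AB: triangular load, peak 43.3: 7w₀L³/(360EI) = 1121/EI
  span BC: triangular load, peak 16: 7w₀L³/(360EI) = 159.3/EI
  relative rotation θ_0 = (1121 + 159.3)/EI = 1280/EI
A unit hogging moment at B produces rotation L₁/(3EI) + L₂/(3EI) = 6.333/EI.
Slope continuity at B: θ_0 = M_B·6.333/EI, so M_B = 1280/6.333 = 202.1 kN·m (hogging).
Span AB, ΣM about A with M_B applied at B: R_B^{AB}·11 = 873.2 + 202.1, so R_B^{AB} = 97.76 kN and R_A = 238.2 − 97.76 = 140.4 kN.
Span BC, ΣM about C: R_B^{BC}·8 = 170.7 + 202.1, so R_B^{BC} = 46.59 kN and R_C = 64 − 46.59 = 17.41 kN.
R_B = 97.76 + 46.59 = 144.4 kN.

R_B = 144.4 kN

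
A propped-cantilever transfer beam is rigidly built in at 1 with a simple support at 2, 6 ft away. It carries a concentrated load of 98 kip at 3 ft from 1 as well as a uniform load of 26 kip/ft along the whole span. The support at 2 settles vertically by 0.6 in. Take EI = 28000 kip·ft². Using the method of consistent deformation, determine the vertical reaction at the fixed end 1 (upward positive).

Choose R_2 as the redundant. The primary structure is the cantilever fixed at 1.
Downward deflection at the released point 2 due to the loads:
  point load 98 at a = 3: Pa²(3L − a)/(6EI) = 2205/EI
  UDL 26: wL⁴/(8EI) = 4212/EI
  δ_0 = 6417/EI
Flexibility coefficient — unit upward force at 2: δ_{22} = L³/(3EI) = 72/EI.
With EI = 28000 kip·ft²: δ_0 = 0.22918 ft and δ_{22} = 0.002571 ft/kip.
Compatibility — the beam at 2 must follow the support down by 0.05 ft: δ_0 − R_2·δ_{22} = 0.05, so R_2 = (0.22918 − 0.05)/0.002571 = 69.68 kip.
Vertical equilibrium: R_1 = ΣP − R_2 = 254 − 69.68 = 184.3 kip.

R_1 = 184.3 kip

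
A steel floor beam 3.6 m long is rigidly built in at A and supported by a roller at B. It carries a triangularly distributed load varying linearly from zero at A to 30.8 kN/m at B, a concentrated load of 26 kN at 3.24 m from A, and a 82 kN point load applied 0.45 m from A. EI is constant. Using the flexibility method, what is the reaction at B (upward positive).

Take the reaction at B as the redundant and release it; the primary structure is a cantilever fixed at A.
Deflection at B on the released cantilever, summing each load's contribution:
  triangular load, peak 30.8 at the free end: 11w₀L⁴/(120EI) = 474.2/EI
  point load 26 at a = 3.24: Pa²(3L − a)/(6EI) = 343.9/EI
  point load 82 at a = 0.45: Pa²(3L − a)/(6EI) = 28.64/EI
  δ_0 = 846.8/EI
Tip deflection under a unit load at B: L³/(3EI) = 15.55/EI.
Compatibility at B: δ_0 − R_B·δ_{BB} = 0, so R_B = 846.8/15.55 = 54.45 kN.

R_B = 54.45 kN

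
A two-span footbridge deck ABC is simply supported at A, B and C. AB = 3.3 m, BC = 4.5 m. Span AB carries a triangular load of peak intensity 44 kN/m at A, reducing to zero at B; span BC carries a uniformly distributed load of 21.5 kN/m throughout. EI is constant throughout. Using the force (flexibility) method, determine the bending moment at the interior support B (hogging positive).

M_B = 43.22 kN·m

Release continuity at B by inserting a hinge; the redundant is the internal moment M_B. The primary structure is two simply-supported spans AB and BC.
End slopes at the hinge B, treating each span as simply supported:
  span AB: triangular load, peak 44: 7w₀L³/(360EI) = 30.75/EI
  span BC: UDL 21.5: wL³/(24EI) = 81.63/EI
  relative rotation θ_0 = (30.75 + 81.63)/EI = 112.4/EI
A unit hogging moment at B produces rotation L₁/(3EI) + L₂/(3EI) = 2.6/EI.
Slope continuity at B: θ_0 = M_B·2.6/EI, so M_B = 112.4/2.6 = 43.22 kN·m (hogging).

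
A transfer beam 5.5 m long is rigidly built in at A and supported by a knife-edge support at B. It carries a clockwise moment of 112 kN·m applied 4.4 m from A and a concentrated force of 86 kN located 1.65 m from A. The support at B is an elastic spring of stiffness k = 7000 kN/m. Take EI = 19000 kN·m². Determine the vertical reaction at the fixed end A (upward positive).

R_A = 48.08 kN

Choose R_B as the redundant. The primary structure is the cantilever fixed at A.
Free-end deflection of the primary structure under the applied loading (downward +):
  clockwise couple 112 at a = 4.4: M₀a(2L − a)/(2EI) = 1626/EI
  point load 86 at a = 1.65: Pa²(3L − a)/(6EI) = 579.5/EI
  δ_0 = 2206/EI
Tip deflection under a unit load at B: L³/(3EI) = 55.46/EI.
With EI = 19000 kN·m²: δ_0 = 0.11609 m and δ_{BB} = 0.002919 m/kN.
Compatibility — the spring shortens by R_B/k under the reaction it provides: δ_0 − R_B·δ_{BB} = R_B/k. With 1/k = 0.000143 m/kN, R_B = δ_0 / (δ_{BB} + 1/k) = 0.11609 / (0.002919 + 0.000143) = 37.92 kN.
Vertical equilibrium: R_A = ΣP − R_B = 86 − 37.92 = 48.08 kN.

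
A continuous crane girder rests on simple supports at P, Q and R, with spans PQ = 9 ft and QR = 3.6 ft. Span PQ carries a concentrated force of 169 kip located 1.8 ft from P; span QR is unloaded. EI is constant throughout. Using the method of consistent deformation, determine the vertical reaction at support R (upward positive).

R_R = -28.97 kip

Insert a hinge at Q; M_Q is the redundant, and each span becomes simply supported.
Discontinuity in slope at Q on the released structure — sum the simple-span end rotations:
  span PQ: point load 169 at a = 1.8: Pab(L + a)/(6LEI) = 438/EI
  relative rotation θ_0 = (438 + 0)/EI = 438/EI
A unit hogging moment at Q produces rotation L₁/(3EI) + L₂/(3EI) = 4.2/EI.
Compatibility: M_Q·(L₁+L₂)/(3EI) = θ_0, giving M_Q = 104.3 kip·ft (hogging).
Span QR, ΣM about R: R_Q^{QR}·3.6 = 0 + 104.3, so R_Q^{QR} = 28.97 kip and R_R = 0 − 28.97 = -28.97 kip.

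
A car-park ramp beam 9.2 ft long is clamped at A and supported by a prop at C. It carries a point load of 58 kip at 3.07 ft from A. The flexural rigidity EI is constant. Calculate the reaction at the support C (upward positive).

Remove the prop at C; the released (primary) structure is a cantilever built in at A.
Downward deflection at the released point C due to the loads:
  point load 58 at a = 3.07: Pa²(3L − a)/(6EI) = 2235/EI
Tip deflection under a unit load at C: L³/(3EI) = 259.6/EI.
Compatibility at C: δ_0 − R_C·δ_{CC} = 0, so R_C = 2235/259.6 = 8.61 kip.

R_C = 8.61 kip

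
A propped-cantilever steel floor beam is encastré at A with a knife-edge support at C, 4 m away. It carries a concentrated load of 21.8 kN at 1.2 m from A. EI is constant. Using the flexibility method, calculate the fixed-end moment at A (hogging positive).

Remove the prop at C; the released (primary) structure is a cantilever built in at A.
Primary-structure tip deflection at C by superposition:
  point load 21.8 at a = 1.2: Pa²(3L − a)/(6EI) = 56.51/EI
Tip deflection under a unit load at C: L³/(3EI) = 21.33/EI.
The prop prevents deflection at C: R_C = δ_0/δ_{CC} = 56.51/21.33 = 2.649 kN.
Moment equilibrium about A: M_A = Σ(load moments about A) − R_C·L = 26.16 − 2.649×4 = 15.57 kN·m.

M_A = 15.57 kN·m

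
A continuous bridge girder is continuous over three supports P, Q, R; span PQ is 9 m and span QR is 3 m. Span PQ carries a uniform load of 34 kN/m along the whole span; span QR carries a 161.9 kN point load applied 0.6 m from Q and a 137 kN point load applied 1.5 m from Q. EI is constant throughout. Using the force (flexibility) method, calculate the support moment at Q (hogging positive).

Release continuity at Q by inserting a hinge; the redundant is the internal moment M_Q. The primary structure is two simply-supported spans PQ and QR.
Discontinuity in slope at Q on the released structure — sum the simple-span end rotations:
  span PQ: UDL 34: wL³/(24EI) = 1033/EI
  span QR: point load 161.9 at a = 0.6: Pab(L + b)/(6LEI) = 69.94/EI
  span QR: point load 137 at a = 1.5: Pab(L + b)/(6LEI) = 77.06/EI
  relative rotation θ_0 = (1033 + 147)/EI = 1180/EI
A unit hogging moment at Q produces rotation L₁/(3EI) + L₂/(3EI) = 4/EI.
Compatibility: M_Q·(L₁+L₂)/(3EI) = θ_0, giving M_Q = 294.9 kN·m (hogging).

M_Q = 294.9 kN·m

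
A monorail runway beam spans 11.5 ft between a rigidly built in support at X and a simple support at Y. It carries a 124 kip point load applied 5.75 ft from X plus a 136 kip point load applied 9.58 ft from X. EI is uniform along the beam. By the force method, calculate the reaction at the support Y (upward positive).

R_Y = 141 kip

Choose R_Y as the redundant. The primary structure is the cantilever fixed at X.
Deflection at Y on the released cantilever, summing each load's contribution:
  point load 124 at a = 5.75: Pa²(3L − a)/(6EI) = 19645/EI
  point load 136 at a = 9.58: Pa²(3L − a)/(6EI) = 51840/EI
  δ_0 = 71485/EI
Flexibility coefficient — unit upward force at Y: δ_{YY} = L³/(3EI) = 507/EI.
Compatibility at Y: δ_0 − R_Y·δ_{YY} = 0, so R_Y = 71485/507 = 141 kip.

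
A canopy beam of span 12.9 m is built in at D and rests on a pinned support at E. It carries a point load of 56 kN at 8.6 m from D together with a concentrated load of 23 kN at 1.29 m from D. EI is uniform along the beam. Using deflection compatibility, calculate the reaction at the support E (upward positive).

Choose R_E as the redundant. The primary structure is the cantilever fixed at D.
Primary-structure tip deflection at E by superposition:
  point load 56 at a = 8.6: Pa²(3L − a)/(6EI) = 20778/EI
  point load 23 at a = 1.29: Pa²(3L − a)/(6EI) = 238.6/EI
  δ_0 = 21016/EI
Flexibility coefficient — unit upward force at E: δ_{EE} = L³/(3EI) = 715.6/EI.
Compatibility at E: δ_0 − R_E·δ_{EE} = 0, so R_E = 21016/715.6 = 29.37 kN.

R_E = 29.37 kN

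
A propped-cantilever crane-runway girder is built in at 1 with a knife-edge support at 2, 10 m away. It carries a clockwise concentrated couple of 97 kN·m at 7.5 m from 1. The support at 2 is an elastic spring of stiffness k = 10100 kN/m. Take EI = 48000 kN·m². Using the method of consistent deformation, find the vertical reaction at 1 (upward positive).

R_1 = -13.45 kN

Choose R_2 as the redundant. The primary structure is the cantilever fixed at 1.
Free-end deflection of the primary structure under the applied loading (downward +):
  clockwise couple 97 at a = 7.5: M₀a(2L − a)/(2EI) = 4547/EI
Flexibility coefficient — unit upward force at 2: δ_{22} = L³/(3EI) = 333.3/EI.
With EI = 48000 kN·m²: δ_0 = 0.094727 m and δ_{22} = 0.006944 m/kN.
Compatibility — the spring shortens by R_2/k under the reaction it provides: δ_0 − R_2·δ_{22} = R_2/k. With 1/k = 0.000099 m/kN, R_2 = δ_0 / (δ_{22} + 1/k) = 0.094727 / (0.006944 + 0.000099) = 13.45 kN.
Vertical equilibrium: R_1 = ΣP − R_2 = 0 − 13.45 = -13.45 kN.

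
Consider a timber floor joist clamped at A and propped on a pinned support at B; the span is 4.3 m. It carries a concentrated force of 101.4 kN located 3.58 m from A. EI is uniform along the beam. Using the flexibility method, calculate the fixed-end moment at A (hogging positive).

M_A = 35.48 kN·m

Choose R_B as the redundant. The primary structure is the cantilever fixed at A.
Free-end deflection of the primary structure under the applied loading (downward +):
  point load 101.4 at a = 3.58: Pa²(3L − a)/(6EI) = 2019/EI
Tip deflection under a unit load at B: L³/(3EI) = 26.5/EI.
Compatibility at B: δ_0 − R_B·δ_{BB} = 0, so R_B = 2019/26.5 = 76.17 kN.
Moment equilibrium about A: M_A = Σ(load moments about A) − R_B·L = 363 − 76.17×4.3 = 35.48 kN·m.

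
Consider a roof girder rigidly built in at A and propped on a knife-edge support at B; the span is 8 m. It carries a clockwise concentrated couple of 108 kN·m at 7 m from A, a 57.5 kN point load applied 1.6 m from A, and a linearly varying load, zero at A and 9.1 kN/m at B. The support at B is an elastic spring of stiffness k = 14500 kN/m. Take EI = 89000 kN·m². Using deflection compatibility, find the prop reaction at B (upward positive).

Choose R_B as the redundant. The primary structure is the cantilever fixed at A.
Free-end deflection of the primary structure under the applied loading (downward +):
  clockwise couple 108 at a = 7: M₀a(2L − a)/(2EI) = 3402/EI
  point load 57.5 at a = 1.6: Pa²(3L − a)/(6EI) = 549.5/EI
  triangular load, peak 9.1 at the free end: 11w₀L⁴/(120EI) = 3417/EI
  δ_0 = 7368/EI
Flexibility coefficient — unit upward force at B: δ_{BB} = L³/(3EI) = 170.7/EI.
With EI = 89000 kN·m²: δ_0 = 0.08279 m and δ_{BB} = 0.001918 m/kN.
Compatibility — the spring shortens by R_B/k under the reaction it provides: δ_0 − R_B·δ_{BB} = R_B/k. With 1/k = 0.000069 m/kN, R_B = δ_0 / (δ_{BB} + 1/k) = 0.08279 / (0.001918 + 0.000069) = 41.67 kN.

R_B = 41.67 kN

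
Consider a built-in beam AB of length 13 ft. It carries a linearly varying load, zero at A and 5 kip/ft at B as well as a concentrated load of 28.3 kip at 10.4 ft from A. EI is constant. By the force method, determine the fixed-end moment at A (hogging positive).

Release both end moments; the primary structure is a simply-supported span AB with redundants M_A and M_B.
On the primary (simply-supported) span, the end slopes from the loading are:
  at A: triangular load, peak 5: 7w₀L³/(360EI) = 213.6/EI
  at B: triangular load, peak 5: w₀L³/(45EI) = 244.1/EI
  at A: point load 28.3 at a = 10.4: Pab(L + b)/(6LEI) = 153/EI
  at B: point load 28.3 at a = 10.4: Pab(L + a)/(6LEI) = 229.6/EI
  θ_A0 = 366.6/EI,  θ_B0 = 473.7/EI
Flexibility coefficients: a unit moment at one end gives L/(3EI) there and L/(6EI) at the far end, so f₁₁ = f₂₂ = 4.333/EI and f₁₂ = f₂₁ = 2.167/EI.
Compatibility — zero rotation at each built-in end:
  4.333 M_A + 2.167 M_B = 366.6
  2.167 M_A + 4.333 M_B = 473.7
Solving the pair gives M_A = 39.94 kip·ft and M_B = 89.34 kip·ft (hogging).

M_A = 39.94 kip·ft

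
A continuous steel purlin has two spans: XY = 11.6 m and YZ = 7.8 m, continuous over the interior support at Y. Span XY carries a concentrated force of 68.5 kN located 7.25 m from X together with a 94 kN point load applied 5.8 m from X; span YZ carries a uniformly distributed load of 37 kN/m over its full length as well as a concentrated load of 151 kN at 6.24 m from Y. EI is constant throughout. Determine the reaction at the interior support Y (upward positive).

R_Y = 343.9 kN

Take M_Y as the redundant. Released structure: two simple spans XY and YZ with a hinge at Y.
Rotations at Y on the released spans (each span's end-slope, ×1/EI):
  span XY: point load 68.5 at a = 7.25: Pab(L + a)/(6LEI) = 585.1/EI
  span XY: point load 94 at a = 5.8: Pab(L + a)/(6LEI) = 790.5/EI
  span YZ: UDL 37: wL³/(24EI) = 731.6/EI
  span YZ: point load 151 at a = 6.24: Pab(L + b)/(6LEI) = 294/EI
  relative rotation θ_0 = (1376 + 1026)/EI = 2401/EI
A unit hogging moment at Y produces rotation L₁/(3EI) + L₂/(3EI) = 6.467/EI.
Compatibility: M_Y·(L₁+L₂)/(3EI) = θ_0, giving M_Y = 371.3 kN·m (hogging).
Span XY, ΣM about X with M_Y applied at Y: R_Y^{XY}·11.6 = 1042 + 371.3, so R_Y^{XY} = 121.8 kN and R_X = 162.5 − 121.8 = 40.68 kN.
Span YZ, ΣM about Z: R_Y^{YZ}·7.8 = 1361 + 371.3, so R_Y^{YZ} = 222.1 kN and R_Z = 439.6 − 222.1 = 217.5 kN.
R_Y = 121.8 + 222.1 = 343.9 kN.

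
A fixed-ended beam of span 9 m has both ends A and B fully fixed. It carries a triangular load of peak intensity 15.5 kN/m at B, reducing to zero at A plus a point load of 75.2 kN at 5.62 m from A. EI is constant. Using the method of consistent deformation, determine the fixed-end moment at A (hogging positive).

Release both end moments; the primary structure is a simply-supported span AB with redundants M_A and M_B.
End rotations of the released simple span under the applied load (×1/EI):
  at A: triangular load, peak 15.5: 7w₀L³/(360EI) = 219.7/EI
  at B: triangular load, peak 15.5: w₀L³/(45EI) = 251.1/EI
  at A: point load 75.2 at a = 5.62: Pab(L + b)/(6LEI) = 327.5/EI
  at B: point load 75.2 at a = 5.62: Pab(L + a)/(6LEI) = 386.7/EI
  θ_A0 = 547.2/EI,  θ_B0 = 637.8/EI
Flexibility coefficients: a unit moment at one end gives L/(3EI) there and L/(6EI) at the far end, so f₁₁ = f₂₂ = 3/EI and f₁₂ = f₂₁ = 1.5/EI.
Compatibility — zero rotation at each built-in end:
  3 M_A + 1.5 M_B = 547.2
  1.5 M_A + 3 M_B = 637.8
Solving the pair gives M_A = 101.5 kN·m and M_B = 161.9 kN·m (hogging).

M_A = 101.5 kN·m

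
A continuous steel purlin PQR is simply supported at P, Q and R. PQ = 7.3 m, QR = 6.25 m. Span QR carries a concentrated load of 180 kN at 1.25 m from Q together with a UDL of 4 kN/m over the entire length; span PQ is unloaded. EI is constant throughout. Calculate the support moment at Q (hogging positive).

M_Q = 83.73 kN·m

Release continuity at Q by inserting a hinge; the redundant is the internal moment M_Q. The primary structure is two simply-supported spans PQ and QR.
End slopes at the hinge Q, treating each span as simply supported:
  span QR: point load 180 at a = 1.25: Pab(L + b)/(6LEI) = 337.5/EI
  span QR: UDL 4: wL³/(24EI) = 40.69/EI
  relative rotation θ_0 = (0 + 378.2)/EI = 378.2/EI
A unit hogging moment at Q produces rotation L₁/(3EI) + L₂/(3EI) = 4.517/EI.
Slope continuity at Q: θ_0 = M_Q·4.517/EI, so M_Q = 378.2/4.517 = 83.73 kN·m (hogging).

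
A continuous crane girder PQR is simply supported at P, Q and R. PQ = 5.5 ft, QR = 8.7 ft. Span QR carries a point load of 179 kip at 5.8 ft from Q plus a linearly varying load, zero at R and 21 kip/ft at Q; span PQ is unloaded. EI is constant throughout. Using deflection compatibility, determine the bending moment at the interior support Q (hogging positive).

M_Q = 206.3 kip·ft

Take M_Q as the redundant. Released structure: two simple spans PQ and QR with a hinge at Q.
End slopes at the hinge Q, treating each span as simply supported:
  span QR: point load 179 at a = 5.8: Pab(L + b)/(6LEI) = 669.1/EI
  span QR: triangular load, peak 21: w₀L³/(45EI) = 307.3/EI
  relative rotation θ_0 = (0 + 976.4)/EI = 976.4/EI
A unit hogging moment at Q produces rotation L₁/(3EI) + L₂/(3EI) = 4.733/EI.
Slope continuity at Q: θ_0 = M_Q·4.733/EI, so M_Q = 976.4/4.733 = 206.3 kip·ft (hogging).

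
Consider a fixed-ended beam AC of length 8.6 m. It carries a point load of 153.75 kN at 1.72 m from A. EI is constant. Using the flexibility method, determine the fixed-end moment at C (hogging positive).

M_C = 42.31 kN·m

Take the two fixed-end moments M_A, M_C as redundants; the released structure is the simple span AC.
End rotations of the released simple span under the applied load (×1/EI):
  at A: point load 153.75 at a = 1.72: Pab(L + b)/(6LEI) = 545.8/EI
  at C: point load 153.75 at a = 1.72: Pab(L + a)/(6LEI) = 363.9/EI
  θ_A0 = 545.8/EI,  θ_C0 = 363.9/EI
Flexibility coefficients: a unit moment at one end gives L/(3EI) there and L/(6EI) at the far end, so f₁₁ = f₂₂ = 2.867/EI and f₁₂ = f₂₁ = 1.433/EI.
Compatibility — zero rotation at each built-in end:
  2.867 M_A + 1.433 M_C = 545.8
  1.433 M_A + 2.867 M_C = 363.9
Solving the pair gives M_A = 169.2 kN·m and M_C = 42.31 kN·m (hogging).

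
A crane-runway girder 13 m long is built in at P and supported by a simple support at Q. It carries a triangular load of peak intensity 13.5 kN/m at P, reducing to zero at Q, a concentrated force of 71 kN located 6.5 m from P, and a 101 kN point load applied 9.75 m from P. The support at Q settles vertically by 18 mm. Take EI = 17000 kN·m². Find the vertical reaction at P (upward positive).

R_P = 156.5 kN

Choose R_Q as the redundant. The primary structure is the cantilever fixed at P.
Downward deflection at the released point Q due to the loads:
  triangular load, peak 13.5 at the fixed end: w₀L⁴/(30EI) = 12852/EI
  point load 71 at a = 6.5: Pa²(3L − a)/(6EI) = 16249/EI
  point load 101 at a = 9.75: Pa²(3L − a)/(6EI) = 46806/EI
  δ_0 = 75907/EI
Tip deflection under a unit load at Q: L³/(3EI) = 732.3/EI.
With EI = 17000 kN·m²: δ_0 = 4.4651 m and δ_{QQ} = 0.043078 m/kN.
Compatibility — the beam at Q must follow the support down by 0.018 m: δ_0 − R_Q·δ_{QQ} = 0.018, so R_Q = (4.4651 − 0.018)/0.043078 = 103.2 kN.
Vertical equilibrium: R_P = ΣP − R_Q = 259.8 − 103.2 = 156.5 kN.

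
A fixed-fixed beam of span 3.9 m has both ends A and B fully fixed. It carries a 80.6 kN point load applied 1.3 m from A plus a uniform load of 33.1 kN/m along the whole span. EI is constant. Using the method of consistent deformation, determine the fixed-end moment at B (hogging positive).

Release both end moments; the primary structure is a simply-supported span AB with redundants M_A and M_B.
On the primary (simply-supported) span, the end slopes from the loading are:
  at A: point load 80.6 at a = 1.3: Pab(L + b)/(6LEI) = 75.67/EI
  at B: point load 80.6 at a = 1.3: Pab(L + a)/(6LEI) = 60.54/EI
  at A: UDL 33.1: wL³/(24EI) = 81.81/EI
  at B: UDL 33.1: wL³/(24EI) = 81.81/EI
  θ_A0 = 157.5/EI,  θ_B0 = 142.4/EI
Flexibility coefficients: a unit moment at one end gives L/(3EI) there and L/(6EI) at the far end, so f₁₁ = f₂₂ = 1.3/EI and f₁₂ = f₂₁ = 0.65/EI.
Compatibility — zero rotation at each built-in end:
  1.3 M_A + 0.65 M_B = 157.5
  0.65 M_A + 1.3 M_B = 142.4
Solving the pair gives M_A = 88.52 kN·m and M_B = 65.24 kN·m (hogging).

M_B = 65.24 kN·m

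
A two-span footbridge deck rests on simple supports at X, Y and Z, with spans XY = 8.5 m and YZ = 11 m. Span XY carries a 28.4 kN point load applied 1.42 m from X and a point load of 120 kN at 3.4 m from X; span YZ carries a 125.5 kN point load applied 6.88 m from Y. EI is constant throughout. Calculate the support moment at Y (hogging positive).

M_Y = 208.6 kN·m

Insert a hinge at Y; M_Y is the redundant, and each span becomes simply supported.
Discontinuity in slope at Y on the released structure — sum the simple-span end rotations:
  span XY: point load 28.4 at a = 1.42: Pab(L + a)/(6LEI) = 55.54/EI
  span XY: point load 120 at a = 3.4: Pab(L + a)/(6LEI) = 485.5/EI
  span YZ: point load 125.5 at a = 6.88: Pab(L + b)/(6LEI) = 815/EI
  relative rotation θ_0 = (541.1 + 815)/EI = 1356/EI
A unit hogging moment at Y produces rotation L₁/(3EI) + L₂/(3EI) = 6.5/EI.
Slope continuity at Y: θ_0 = M_Y·6.5/EI, so M_Y = 1356/6.5 = 208.6 kN·m (hogging).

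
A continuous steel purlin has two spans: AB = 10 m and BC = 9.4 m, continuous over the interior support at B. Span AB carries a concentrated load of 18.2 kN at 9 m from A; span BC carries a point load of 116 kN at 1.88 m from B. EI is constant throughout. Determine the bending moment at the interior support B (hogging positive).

Insert a hinge at B; M_B is the redundant, and each span becomes simply supported.
Discontinuity in slope at B on the released structure — sum the simple-span end rotations:
  span AB: point load 18.2 at a = 9: Pab(L + a)/(6LEI) = 51.87/EI
  span BC: point load 116 at a = 1.88: Pab(L + b)/(6LEI) = 492/EI
  relative rotation θ_0 = (51.87 + 492)/EI = 543.9/EI
A unit hogging moment at B produces rotation L₁/(3EI) + L₂/(3EI) = 6.467/EI.
Slope continuity at B: θ_0 = M_B·6.467/EI, so M_B = 543.9/6.467 = 84.1 kN·m (hogging).

M_B = 84.1 kN·m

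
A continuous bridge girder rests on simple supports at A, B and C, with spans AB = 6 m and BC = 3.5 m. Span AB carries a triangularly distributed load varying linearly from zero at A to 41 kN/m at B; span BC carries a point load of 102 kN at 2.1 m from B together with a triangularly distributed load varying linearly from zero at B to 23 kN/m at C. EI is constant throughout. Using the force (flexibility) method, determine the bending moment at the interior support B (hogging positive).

M_B = 90.3 kN·m

Insert a hinge at B; M_B is the redundant, and each span becomes simply supported.
Rotations at B on the released spans (each span's end-slope, ×1/EI):
  span AB: triangular load, peak 41: w₀L³/(45EI) = 196.8/EI
  span BC: point load 102 at a = 2.1: Pab(L + b)/(6LEI) = 69.97/EI
  span BC: triangular load, peak 23: 7w₀L³/(360EI) = 19.17/EI
  relative rotation θ_0 = (196.8 + 89.15)/EI = 285.9/EI
A unit hogging moment at B produces rotation L₁/(3EI) + L₂/(3EI) = 3.167/EI.
Slope continuity at B: θ_0 = M_B·3.167/EI, so M_B = 285.9/3.167 = 90.3 kN·m (hogging).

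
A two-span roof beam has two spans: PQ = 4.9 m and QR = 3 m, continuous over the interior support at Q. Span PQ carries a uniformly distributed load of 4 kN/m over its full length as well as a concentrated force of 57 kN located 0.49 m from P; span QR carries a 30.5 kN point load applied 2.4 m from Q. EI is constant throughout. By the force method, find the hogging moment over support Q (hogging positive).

M_Q = 19.36 kN·m

Insert a hinge at Q; M_Q is the redundant, and each span becomes simply supported.
Discontinuity in slope at Q on the released structure — sum the simple-span end rotations:
  span PQ: UDL 4: wL³/(24EI) = 19.61/EI
  span PQ: point load 57 at a = 0.49: Pab(L + a)/(6LEI) = 22.58/EI
  span QR: point load 30.5 at a = 2.4: Pab(L + b)/(6LEI) = 8.784/EI
  relative rotation θ_0 = (42.19 + 8.784)/EI = 50.97/EI
A unit hogging moment at Q produces rotation L₁/(3EI) + L₂/(3EI) = 2.633/EI.
Slope continuity at Q: θ_0 = M_Q·2.633/EI, so M_Q = 50.97/2.633 = 19.36 kN·m (hogging).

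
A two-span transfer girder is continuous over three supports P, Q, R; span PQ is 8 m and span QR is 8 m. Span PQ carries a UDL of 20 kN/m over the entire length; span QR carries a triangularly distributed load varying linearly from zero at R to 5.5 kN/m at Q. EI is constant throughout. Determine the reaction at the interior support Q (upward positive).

Take M_Q as the redundant. Released structure: two simple spans PQ and QR with a hinge at Q.
Rotations at Q on the released spans (each span's end-slope, ×1/EI):
  span PQ: UDL 20: wL³/(24EI) = 426.7/EI
  span QR: triangular load, peak 5.5: w₀L³/(45EI) = 62.58/EI
  relative rotation θ_0 = (426.7 + 62.58)/EI = 489.2/EI
A unit hogging moment at Q produces rotation L₁/(3EI) + L₂/(3EI) = 5.333/EI.
Compatibility: M_Q·(L₁+L₂)/(3EI) = θ_0, giving M_Q = 91.73 kN·m (hogging).
Span PQ, ΣM about P with M_Q applied at Q: R_Q^{PQ}·8 = 640 + 91.73, so R_Q^{PQ} = 91.47 kN and R_P = 160 − 91.47 = 68.53 kN.
Span QR, ΣM about R: R_Q^{QR}·8 = 117.3 + 91.73, so R_Q^{QR} = 26.13 kN and R_R = 22 − 26.13 = -4.133 kN.
R_Q = 91.47 + 26.13 = 117.6 kN.

R_Q = 117.6 kN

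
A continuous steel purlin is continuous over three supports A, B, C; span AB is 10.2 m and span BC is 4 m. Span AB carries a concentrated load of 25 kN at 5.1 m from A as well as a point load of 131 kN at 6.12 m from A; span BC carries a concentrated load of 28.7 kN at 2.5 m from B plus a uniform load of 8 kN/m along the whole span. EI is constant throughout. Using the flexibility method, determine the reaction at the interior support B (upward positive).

Take M_B as the redundant. Released structure: two simple spans AB and BC with a hinge at B.
Rotations at B on the released spans (each span's end-slope, ×1/EI):
  span AB: point load 25 at a = 5.1: Pab(L + a)/(6LEI) = 162.6/EI
  span AB: point load 131 at a = 6.12: Pab(L + a)/(6LEI) = 872.3/EI
  span BC: point load 28.7 at a = 2.5: Pab(L + b)/(6LEI) = 24.66/EI
  span BC: UDL 8: wL³/(24EI) = 21.33/EI
  relative rotation θ_0 = (1035 + 46)/EI = 1081/EI
A unit hogging moment at B produces rotation L₁/(3EI) + L₂/(3EI) = 4.733/EI.
Compatibility: M_B·(L₁+L₂)/(3EI) = θ_0, giving M_B = 228.3 kN·m (hogging).
Span AB, ΣM about A with M_B applied at B: R_B^{AB}·10.2 = 929.2 + 228.3, so R_B^{AB} = 113.5 kN and R_A = 156 − 113.5 = 42.51 kN.
Span BC, ΣM about C: R_B^{BC}·4 = 107 + 228.3, so R_B^{BC} = 83.85 kN and R_C = 60.7 − 83.85 = -23.15 kN.
R_B = 113.5 + 83.85 = 197.3 kN.

R_B = 197.3 kN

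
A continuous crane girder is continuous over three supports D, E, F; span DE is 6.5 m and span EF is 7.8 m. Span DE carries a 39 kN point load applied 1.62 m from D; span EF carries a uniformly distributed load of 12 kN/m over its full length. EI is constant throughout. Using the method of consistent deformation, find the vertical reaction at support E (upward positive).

R_E = 74.36 kN

Release continuity at E by inserting a hinge; the redundant is the internal moment M_E. The primary structure is two simply-supported spans DE and EF.
Discontinuity in slope at E on the released structure — sum the simple-span end rotations:
  span DE: point load 39 at a = 1.62: Pab(L + a)/(6LEI) = 64.19/EI
  span EF: UDL 12: wL³/(24EI) = 237.3/EI
  relative rotation θ_0 = (64.19 + 237.3)/EI = 301.5/EI
A unit hogging moment at E produces rotation L₁/(3EI) + L₂/(3EI) = 4.767/EI.
Slope continuity at E: θ_0 = M_E·4.767/EI, so M_E = 301.5/4.767 = 63.25 kN·m (hogging).
Span DE, ΣM about D with M_E applied at E: R_E^{DE}·6.5 = 63.18 + 63.25, so R_E^{DE} = 19.45 kN and R_D = 39 − 19.45 = 19.55 kN.
Span EF, ΣM about F: R_E^{EF}·7.8 = 365 + 63.25, so R_E^{EF} = 54.91 kN and R_F = 93.6 − 54.91 = 38.69 kN.
R_E = 19.45 + 54.91 = 74.36 kN.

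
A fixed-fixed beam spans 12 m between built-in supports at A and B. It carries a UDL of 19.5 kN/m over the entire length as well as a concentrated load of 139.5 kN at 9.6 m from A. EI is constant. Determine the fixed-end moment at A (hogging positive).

M_A = 287.6 kN·m

Take the two fixed-end moments M_A, M_B as redundants; the released structure is the simple span AB.
Simple-span end rotations at A and B under the given loads:
  at A: UDL 19.5: wL³/(24EI) = 1404/EI
  at B: UDL 19.5: wL³/(24EI) = 1404/EI
  at A: point load 139.5 at a = 9.6: Pab(L + b)/(6LEI) = 642.8/EI
  at B: point load 139.5 at a = 9.6: Pab(L + a)/(6LEI) = 964.2/EI
  θ_A0 = 2047/EI,  θ_B0 = 2368/EI
Flexibility coefficients: a unit moment at one end gives L/(3EI) there and L/(6EI) at the far end, so f₁₁ = f₂₂ = 4/EI and f₁₂ = f₂₁ = 2/EI.
Compatibility — zero rotation at each built-in end:
  4 M_A + 2 M_B = 2047
  2 M_A + 4 M_B = 2368
Solving the pair gives M_A = 287.6 kN·m and M_B = 448.3 kN·m (hogging).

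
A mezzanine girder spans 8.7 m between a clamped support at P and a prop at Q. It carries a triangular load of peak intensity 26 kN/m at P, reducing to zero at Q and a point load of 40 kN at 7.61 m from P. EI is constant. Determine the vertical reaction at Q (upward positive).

Remove the prop at Q; the released (primary) structure is a cantilever built in at P.
Primary-structure tip deflection at Q by superposition:
  triangular load, peak 26 at the fixed end: w₀L⁴/(30EI) = 4965/EI
  point load 40 at a = 7.61: Pa²(3L − a)/(6EI) = 7139/EI
  δ_0 = 12104/EI
Tip deflection under a unit load at Q: L³/(3EI) = 219.5/EI.
Compatibility at Q: δ_0 − R_Q·δ_{QQ} = 0, so R_Q = 12104/219.5 = 55.14 kN.

R_Q = 55.14 kN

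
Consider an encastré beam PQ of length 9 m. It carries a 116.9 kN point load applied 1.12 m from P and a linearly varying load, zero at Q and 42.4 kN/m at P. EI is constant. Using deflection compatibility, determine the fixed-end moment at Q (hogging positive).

M_Q = 128.7 kN·m

Release both end moments; the primary structure is a simply-supported span PQ with redundants M_P and M_Q.
On the primary (simply-supported) span, the end slopes from the loading are:
  at P: point load 116.9 at a = 1.12: Pab(L + b)/(6LEI) = 322.5/EI
  at Q: point load 116.9 at a = 1.12: Pab(L + a)/(6LEI) = 193.4/EI
  at P: triangular load, peak 42.4: w₀L³/(45EI) = 686.9/EI
  at Q: triangular load, peak 42.4: 7w₀L³/(360EI) = 601/EI
  θ_P0 = 1009/EI,  θ_Q0 = 794.4/EI
Flexibility coefficients: a unit moment at one end gives L/(3EI) there and L/(6EI) at the far end, so f₁₁ = f₂₂ = 3/EI and f₁₂ = f₂₁ = 1.5/EI.
Compatibility — zero rotation at each built-in end:
  3 M_P + 1.5 M_Q = 1009
  1.5 M_P + 3 M_Q = 794.4
Solving the pair gives M_P = 272.1 kN·m and M_Q = 128.7 kN·m (hogging).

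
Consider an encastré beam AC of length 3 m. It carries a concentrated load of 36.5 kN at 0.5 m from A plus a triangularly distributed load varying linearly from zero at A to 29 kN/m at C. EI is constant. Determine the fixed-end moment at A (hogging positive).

M_A = 21.37 kN·m

Take the two fixed-end moments M_A, M_C as redundants; the released structure is the simple span AC.
On the primary (simply-supported) span, the end slopes from the loading are:
  at A: point load 36.5 at a = 0.5: Pab(L + b)/(6LEI) = 13.94/EI
  at C: point load 36.5 at a = 0.5: Pab(L + a)/(6LEI) = 8.872/EI
  at A: triangular load, peak 29: 7w₀L³/(360EI) = 15.22/EI
  at C: triangular load, peak 29: w₀L³/(45EI) = 17.4/EI
  θ_A0 = 29.17/EI,  θ_C0 = 26.27/EI
Flexibility coefficients: a unit moment at one end gives L/(3EI) there and L/(6EI) at the far end, so f₁₁ = f₂₂ = 1/EI and f₁₂ = f₂₁ = 0.5/EI.
Compatibility — zero rotation at each built-in end:
  1 M_A + 0.5 M_C = 29.17
  0.5 M_A + 1 M_C = 26.27
Solving the pair gives M_A = 21.37 kN·m and M_C = 15.58 kN·m (hogging).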